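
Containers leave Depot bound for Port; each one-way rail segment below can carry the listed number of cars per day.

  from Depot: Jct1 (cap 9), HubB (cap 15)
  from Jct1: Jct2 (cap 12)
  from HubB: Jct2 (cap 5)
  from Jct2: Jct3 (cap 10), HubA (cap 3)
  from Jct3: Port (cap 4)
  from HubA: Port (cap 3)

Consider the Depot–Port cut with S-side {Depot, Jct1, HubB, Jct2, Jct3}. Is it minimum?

Given cut capacity: 3 + 4 = 7.
Augment Depot→Jct1→Jct2→Jct3→Port: bottleneck 4, flow now 4.
Augment Depot→Jct1→Jct2→HubA→Port: bottleneck 3, flow now 7.
No augmenting path remains; maximum flow = 7.
Cut capacity 7 equals the max flow, so it is a minimum cut.

Yes — it is a minimum cut (capacity 7).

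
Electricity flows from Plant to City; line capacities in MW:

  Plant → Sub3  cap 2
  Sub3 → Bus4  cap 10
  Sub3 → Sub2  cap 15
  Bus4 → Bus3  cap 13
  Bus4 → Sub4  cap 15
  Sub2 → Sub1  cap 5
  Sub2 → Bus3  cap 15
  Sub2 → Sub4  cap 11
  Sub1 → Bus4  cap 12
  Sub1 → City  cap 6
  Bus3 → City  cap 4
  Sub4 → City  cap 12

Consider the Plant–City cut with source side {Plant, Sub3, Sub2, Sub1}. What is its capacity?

Edges leaving {Plant, Sub3, Sub2, Sub1}: Sub3→Bus4 (10), Sub2→Bus3 (15), Sub2→Sub4 (11), Sub1→Bus4 (12), Sub1→City (6).
Cut capacity = 10 + 15 + 11 + 12 + 6 = 54.

54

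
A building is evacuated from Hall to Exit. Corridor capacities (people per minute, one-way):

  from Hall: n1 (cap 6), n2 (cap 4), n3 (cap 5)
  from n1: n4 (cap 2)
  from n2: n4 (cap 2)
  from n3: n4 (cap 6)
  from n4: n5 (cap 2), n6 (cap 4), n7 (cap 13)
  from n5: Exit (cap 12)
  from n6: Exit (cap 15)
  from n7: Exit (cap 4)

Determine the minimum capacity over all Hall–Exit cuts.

Augment Hall→n1→n4→n5→Exit: bottleneck 2, flow now 2.
Augment Hall→n2→n4→n6→Exit: bottleneck 2, flow now 4.
Augment Hall→n3→n4→n6→Exit: bottleneck 2, flow now 6.
Augment Hall→n3→n4→n7→Exit: bottleneck 3, flow now 9.
No augmenting path remains; maximum flow = 9.
By max-flow min-cut, the minimum cut capacity equals the max flow.
In the residual graph, reachable from Hall: {Hall, n1, n2}.
Min-cut edges: Hall→n3 (5), n1→n4 (2), n2→n4 (2); capacity 5 + 2 + 2 = 9.

9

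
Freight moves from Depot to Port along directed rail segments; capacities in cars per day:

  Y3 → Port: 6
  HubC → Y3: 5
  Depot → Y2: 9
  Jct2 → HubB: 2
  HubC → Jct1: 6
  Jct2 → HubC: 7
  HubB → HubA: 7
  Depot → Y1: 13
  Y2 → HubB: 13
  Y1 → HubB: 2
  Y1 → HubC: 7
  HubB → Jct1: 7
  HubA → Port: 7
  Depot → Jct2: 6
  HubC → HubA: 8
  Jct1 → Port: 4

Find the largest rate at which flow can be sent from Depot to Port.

Augment Depot→Jct2→HubB→HubA→Port: bottleneck 2, flow now 2.
Augment Depot→Jct2→HubC→Y3→Port: bottleneck 4, flow now 6.
Augment Depot→Y1→HubB→HubA→Port: bottleneck 2, flow now 8.
Augment Depot→Y1→HubC→Y3→Port: bottleneck 1, flow now 9.
Augment Depot→Y1→HubC→HubA→Port: bottleneck 3, flow now 12.
Augment Depot→Y1→HubC→Jct1→Port: bottleneck 3, flow now 15.
Augment Depot→Y2→HubB→Jct1→Port: bottleneck 1, flow now 16.
No augmenting path remains; maximum flow = 16.
In the residual graph, reachable from Depot: {Depot, Jct2, Y1, Y2, HubB, HubC, HubA, Jct1}.
Min-cut edges: HubC→Y3 (5), HubA→Port (7), Jct1→Port (4); capacity 5 + 7 + 4 = 16.
This cut is saturated, so no flow can exceed 16.

16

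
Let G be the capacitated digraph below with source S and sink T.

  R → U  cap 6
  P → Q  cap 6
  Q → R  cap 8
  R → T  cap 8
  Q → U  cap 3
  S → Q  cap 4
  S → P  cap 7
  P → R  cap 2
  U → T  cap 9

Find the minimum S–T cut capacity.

Augment S→P→R→T: bottleneck 2, flow now 2.
Augment S→Q→R→T: bottleneck 4, flow now 6.
Augment S→P→Q→R→T: bottleneck 2, flow now 8.
Augment S→P→Q→U→T: bottleneck 3, flow now 11.
No augmenting path remains; maximum flow = 11.
By max-flow min-cut, the minimum cut capacity equals the max flow.
In the residual graph, reachable from S: {S}.
Min-cut edges: S→P (7), S→Q (4); capacity 7 + 4 = 11.

11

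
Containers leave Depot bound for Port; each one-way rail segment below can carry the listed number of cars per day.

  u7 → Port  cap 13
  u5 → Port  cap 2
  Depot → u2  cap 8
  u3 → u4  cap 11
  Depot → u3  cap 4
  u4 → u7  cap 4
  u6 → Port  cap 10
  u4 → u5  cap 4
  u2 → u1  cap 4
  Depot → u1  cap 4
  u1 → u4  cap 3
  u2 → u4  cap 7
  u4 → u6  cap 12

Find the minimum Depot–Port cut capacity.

14

Augment Depot→u1→u4→u5→Port: bottleneck 2, flow now 2.
Augment Depot→u1→u4→u6→Port: bottleneck 1, flow now 3.
Augment Depot→u2→u4→u6→Port: bottleneck 7, flow now 10.
Augment Depot→u3→u4→u6→Port: bottleneck 2, flow now 12.
Augment Depot→u3→u4→u7→Port: bottleneck 2, flow now 14.
No augmenting path remains; maximum flow = 14.
By max-flow min-cut, the minimum cut capacity equals the max flow.
In the residual graph, reachable from Depot: {Depot, u1, u2}.
Min-cut edges: Depot→u3 (4), u1→u4 (3), u2→u4 (7); capacity 4 + 3 + 7 = 14.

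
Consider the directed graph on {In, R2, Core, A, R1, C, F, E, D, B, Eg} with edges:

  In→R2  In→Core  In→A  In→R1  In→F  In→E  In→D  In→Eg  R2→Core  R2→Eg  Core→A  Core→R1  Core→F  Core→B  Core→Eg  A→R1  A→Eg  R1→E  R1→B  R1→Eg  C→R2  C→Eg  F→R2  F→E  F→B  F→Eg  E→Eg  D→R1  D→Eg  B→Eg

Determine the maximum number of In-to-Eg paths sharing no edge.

Assign every edge capacity 1; by Menger, the answer equals the max flow.
Path In→Eg (+1); total 1.
Path In→R2→Eg (+1); total 2.
Path In→Core→Eg (+1); total 3.
Path In→A→Eg (+1); total 4.
Path In→R1→Eg (+1); total 5.
Path In→F→Eg (+1); total 6.
Path In→E→Eg (+1); total 7.
Path In→D→Eg (+1); total 8.
No residual In→Eg path; max flow = 8.
Certifying cut of size 8: {In→A, In→Core, In→D, In→E, In→Eg, In→F, In→R1, In→R2}.

8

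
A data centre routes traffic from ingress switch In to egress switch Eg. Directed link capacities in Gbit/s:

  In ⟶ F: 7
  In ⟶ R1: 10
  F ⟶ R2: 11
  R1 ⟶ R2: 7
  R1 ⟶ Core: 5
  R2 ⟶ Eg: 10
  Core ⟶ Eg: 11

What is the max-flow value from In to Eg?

Augment In→F→R2→Eg: bottleneck 7, flow now 7.
Augment In→R1→R2→Eg: bottleneck 3, flow now 10.
Augment In→R1→Core→Eg: bottleneck 5, flow now 15.
No augmenting path remains; maximum flow = 15.
In the residual graph, reachable from In: {In, F, R1, R2}.
Min-cut edges: R1→Core (5), R2→Eg (10); capacity 5 + 10 = 15.
This cut is saturated, so no flow can exceed 15.

15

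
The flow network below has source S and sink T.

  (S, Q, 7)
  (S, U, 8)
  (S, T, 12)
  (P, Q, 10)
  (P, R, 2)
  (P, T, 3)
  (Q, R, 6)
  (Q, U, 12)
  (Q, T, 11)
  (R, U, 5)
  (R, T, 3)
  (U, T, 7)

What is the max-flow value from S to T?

Augment S→T: bottleneck 12, flow now 12.
Augment S→Q→T: bottleneck 7, flow now 19.
Augment S→U→T: bottleneck 7, flow now 26.
No augmenting path remains; maximum flow = 26.
In the residual graph, reachable from S: {S, U}.
Min-cut edges: S→Q (7), S→T (12), U→T (7); capacity 7 + 12 + 7 = 26.
This cut is saturated, so no flow can exceed 26.

26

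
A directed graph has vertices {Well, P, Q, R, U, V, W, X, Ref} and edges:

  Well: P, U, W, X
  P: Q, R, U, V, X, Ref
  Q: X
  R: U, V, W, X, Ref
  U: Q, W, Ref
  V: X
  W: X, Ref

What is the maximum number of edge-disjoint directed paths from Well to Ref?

Assign every edge capacity 1; by Menger, the answer equals the max flow.
Path Well→P→Ref (+1); total 1.
Path Well→U→Ref (+1); total 2.
Path Well→W→Ref (+1); total 3.
No residual Well→Ref path; max flow = 3.
Certifying cut of size 3: {Well→P, Well→U, Well→W}.

3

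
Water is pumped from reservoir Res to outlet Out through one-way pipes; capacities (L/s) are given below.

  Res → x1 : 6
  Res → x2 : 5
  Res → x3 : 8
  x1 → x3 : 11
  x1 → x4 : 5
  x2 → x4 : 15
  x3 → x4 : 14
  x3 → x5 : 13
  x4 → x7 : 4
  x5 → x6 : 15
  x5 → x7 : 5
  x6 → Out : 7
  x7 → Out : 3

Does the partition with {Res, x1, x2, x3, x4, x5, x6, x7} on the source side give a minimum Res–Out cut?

Yes — it is a minimum cut (capacity 10).

Given cut capacity: 7 + 3 = 10.
Augment Res→x1→x4→x7→Out: bottleneck 3, flow now 3.
Augment Res→x3→x5→x6→Out: bottleneck 7, flow now 10.
No augmenting path remains; maximum flow = 10.
Cut capacity 10 equals the max flow, so it is a minimum cut.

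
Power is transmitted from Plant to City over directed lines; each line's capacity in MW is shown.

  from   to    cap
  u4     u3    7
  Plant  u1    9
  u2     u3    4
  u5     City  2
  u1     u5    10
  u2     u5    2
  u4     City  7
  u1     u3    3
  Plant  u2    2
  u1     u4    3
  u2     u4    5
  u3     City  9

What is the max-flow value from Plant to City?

10

Augment Plant→u1→u3→City: bottleneck 3, flow now 3.
Augment Plant→u1→u4→City: bottleneck 3, flow now 6.
Augment Plant→u1→u5→City: bottleneck 2, flow now 8.
Augment Plant→u2→u3→City: bottleneck 2, flow now 10.
No augmenting path remains; maximum flow = 10.
In the residual graph, reachable from Plant: {Plant, u1, u5}.
Min-cut edges: Plant→u2 (2), u1→u3 (3), u1→u4 (3), u5→City (2); capacity 2 + 3 + 3 + 2 = 10.
This cut is saturated, so no flow can exceed 10.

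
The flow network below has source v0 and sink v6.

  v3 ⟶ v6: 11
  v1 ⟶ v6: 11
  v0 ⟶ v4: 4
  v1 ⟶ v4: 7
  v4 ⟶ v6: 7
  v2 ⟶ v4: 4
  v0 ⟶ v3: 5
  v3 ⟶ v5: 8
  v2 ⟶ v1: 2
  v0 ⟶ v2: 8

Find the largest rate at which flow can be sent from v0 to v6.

14

Augment v0→v3→v6: bottleneck 5, flow now 5.
Augment v0→v4→v6: bottleneck 4, flow now 9.
Augment v0→v2→v1→v6: bottleneck 2, flow now 11.
Augment v0→v2→v4→v6: bottleneck 3, flow now 14.
No augmenting path remains; maximum flow = 14.
In the residual graph, reachable from v0: {v0, v2, v4}.
Min-cut edges: v0→v3 (5), v2→v1 (2), v4→v6 (7); capacity 5 + 2 + 7 = 14.
This cut is saturated, so no flow can exceed 14.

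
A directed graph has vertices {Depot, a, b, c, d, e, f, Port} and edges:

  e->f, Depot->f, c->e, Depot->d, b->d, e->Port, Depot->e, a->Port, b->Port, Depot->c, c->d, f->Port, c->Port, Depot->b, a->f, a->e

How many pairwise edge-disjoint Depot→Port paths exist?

4

Assign every edge capacity 1; by Menger, the answer equals the max flow.
Path Depot→b→Port (+1); total 1.
Path Depot→c→Port (+1); total 2.
Path Depot→e→Port (+1); total 3.
Path Depot→f→Port (+1); total 4.
No residual Depot→Port path; max flow = 4.
Certifying cut of size 4: {Depot→b, Depot→c, Depot→e, Depot→f}.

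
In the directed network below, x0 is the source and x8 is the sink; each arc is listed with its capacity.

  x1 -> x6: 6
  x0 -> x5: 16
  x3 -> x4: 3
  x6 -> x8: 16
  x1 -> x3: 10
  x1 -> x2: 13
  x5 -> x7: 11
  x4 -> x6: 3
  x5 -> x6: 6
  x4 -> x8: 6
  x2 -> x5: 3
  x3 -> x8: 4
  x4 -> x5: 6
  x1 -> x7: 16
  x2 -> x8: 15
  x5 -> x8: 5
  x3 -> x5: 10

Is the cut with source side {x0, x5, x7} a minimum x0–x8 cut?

Given cut capacity: 6 + 5 = 11.
Augment x0→x5→x8: bottleneck 5, flow now 5.
Augment x0→x5→x6→x8: bottleneck 6, flow now 11.
No augmenting path remains; maximum flow = 11.
Cut capacity 11 equals the max flow, so it is a minimum cut.

Yes — it is a minimum cut (capacity 11).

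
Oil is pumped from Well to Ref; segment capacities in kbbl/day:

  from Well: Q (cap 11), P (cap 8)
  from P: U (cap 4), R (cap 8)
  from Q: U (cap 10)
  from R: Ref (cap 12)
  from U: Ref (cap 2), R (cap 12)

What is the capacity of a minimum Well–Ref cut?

14

Augment Well→P→R→Ref: bottleneck 8, flow now 8.
Augment Well→Q→U→Ref: bottleneck 2, flow now 10.
Augment Well→Q→U→R→Ref: bottleneck 4, flow now 14.
No augmenting path remains; maximum flow = 14.
By max-flow min-cut, the minimum cut capacity equals the max flow.
In the residual graph, reachable from Well: {Well, P, Q, R, U}.
Min-cut edges: R→Ref (12), U→Ref (2); capacity 12 + 2 = 14.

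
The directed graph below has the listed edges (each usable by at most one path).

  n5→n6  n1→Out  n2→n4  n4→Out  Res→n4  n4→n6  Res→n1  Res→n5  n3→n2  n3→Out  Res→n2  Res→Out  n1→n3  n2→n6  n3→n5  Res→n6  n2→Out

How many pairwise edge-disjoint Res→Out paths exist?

Assign every edge capacity 1; by Menger, the answer equals the max flow.
Path Res→Out (+1); total 1.
Path Res→n1→Out (+1); total 2.
Path Res→n2→Out (+1); total 3.
Path Res→n4→Out (+1); total 4.
No residual Res→Out path; max flow = 4.
Certifying cut of size 4: {Res→Out, Res→n1, Res→n2, Res→n4}.

4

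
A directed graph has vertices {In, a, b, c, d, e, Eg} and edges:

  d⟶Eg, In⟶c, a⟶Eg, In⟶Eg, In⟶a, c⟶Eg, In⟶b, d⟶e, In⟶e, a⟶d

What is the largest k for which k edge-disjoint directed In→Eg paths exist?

3

Assign every edge capacity 1; by Menger, the answer equals the max flow.
Path In→Eg (+1); total 1.
Path In→a→Eg (+1); total 2.
Path In→c→Eg (+1); total 3.
No residual In→Eg path; max flow = 3.
Certifying cut of size 3: {In→Eg, In→a, In→c}.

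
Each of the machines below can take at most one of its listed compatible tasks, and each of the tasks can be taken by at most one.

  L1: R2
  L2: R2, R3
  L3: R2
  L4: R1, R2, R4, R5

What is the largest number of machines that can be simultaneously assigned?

3

Unit-capacity flow: source→left, listed edges, right→sink; max matching = max flow.
Augmenting path L1→R2 (+1); matched 1.
Augmenting path L2→R3 (+1); matched 2.
Augmenting path L4→R1 (+1); matched 3.
No augmenting path remains; maximum matching = 3.
König certificate: {L2, L4, R2} is a vertex cover of size 3 (every listed pair touches it), so no matching can be larger.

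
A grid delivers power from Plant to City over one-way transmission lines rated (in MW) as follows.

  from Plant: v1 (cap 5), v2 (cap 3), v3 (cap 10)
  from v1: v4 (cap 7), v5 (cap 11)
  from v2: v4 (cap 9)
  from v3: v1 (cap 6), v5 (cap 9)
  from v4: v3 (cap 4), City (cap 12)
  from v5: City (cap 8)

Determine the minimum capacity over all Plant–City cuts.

Augment Plant→v1→v4→City: bottleneck 5, flow now 5.
Augment Plant→v2→v4→City: bottleneck 3, flow now 8.
Augment Plant→v3→v5→City: bottleneck 8, flow now 16.
Augment Plant→v3→v1→v4→City: bottleneck 2, flow now 18.
No augmenting path remains; maximum flow = 18.
By max-flow min-cut, the minimum cut capacity equals the max flow.
In the residual graph, reachable from Plant: {Plant}.
Min-cut edges: Plant→v1 (5), Plant→v2 (3), Plant→v3 (10); capacity 5 + 3 + 10 = 18.

18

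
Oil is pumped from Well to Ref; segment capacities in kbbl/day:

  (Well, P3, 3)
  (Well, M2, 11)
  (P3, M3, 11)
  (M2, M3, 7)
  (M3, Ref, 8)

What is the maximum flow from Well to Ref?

8

Augment Well→P3→M3→Ref: bottleneck 3, flow now 3.
Augment Well→M2→M3→Ref: bottleneck 5, flow now 8.
No augmenting path remains; maximum flow = 8.
In the residual graph, reachable from Well: {Well, P3, M2, M3}.
Min-cut edges: M3→Ref (8); capacity 8 = 8.
This cut is saturated, so no flow can exceed 8.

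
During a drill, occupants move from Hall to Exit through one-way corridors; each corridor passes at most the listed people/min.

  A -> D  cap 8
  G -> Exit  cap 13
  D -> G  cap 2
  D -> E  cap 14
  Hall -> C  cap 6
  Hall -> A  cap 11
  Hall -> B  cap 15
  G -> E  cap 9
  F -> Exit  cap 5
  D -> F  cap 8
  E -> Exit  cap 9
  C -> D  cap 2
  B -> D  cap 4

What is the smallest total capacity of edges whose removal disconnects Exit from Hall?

Augment Hall→A→D→E→Exit: bottleneck 8, flow now 8.
Augment Hall→B→D→E→Exit: bottleneck 1, flow now 9.
Augment Hall→B→D→F→Exit: bottleneck 3, flow now 12.
Augment Hall→C→D→F→Exit: bottleneck 2, flow now 14.
No augmenting path remains; maximum flow = 14.
By max-flow min-cut, the minimum cut capacity equals the max flow.
In the residual graph, reachable from Hall: {Hall, A, B, C}.
Min-cut edges: A→D (8), B→D (4), C→D (2); capacity 8 + 4 + 2 = 14.

14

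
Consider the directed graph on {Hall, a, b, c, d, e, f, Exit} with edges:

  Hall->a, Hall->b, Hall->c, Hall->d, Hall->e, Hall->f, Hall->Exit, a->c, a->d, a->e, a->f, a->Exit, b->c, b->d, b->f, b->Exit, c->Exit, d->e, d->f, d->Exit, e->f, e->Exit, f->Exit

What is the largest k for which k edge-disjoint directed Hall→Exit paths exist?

7

Assign every edge capacity 1; by Menger, the answer equals the max flow.
Path Hall→Exit (+1); total 1.
Path Hall→a→Exit (+1); total 2.
Path Hall→b→Exit (+1); total 3.
Path Hall→c→Exit (+1); total 4.
Path Hall→d→Exit (+1); total 5.
Path Hall→e→Exit (+1); total 6.
Path Hall→f→Exit (+1); total 7.
No residual Hall→Exit path; max flow = 7.
Certifying cut of size 7: {Hall→Exit, Hall→a, Hall→b, Hall→c, Hall→d, Hall→e, Hall→f}.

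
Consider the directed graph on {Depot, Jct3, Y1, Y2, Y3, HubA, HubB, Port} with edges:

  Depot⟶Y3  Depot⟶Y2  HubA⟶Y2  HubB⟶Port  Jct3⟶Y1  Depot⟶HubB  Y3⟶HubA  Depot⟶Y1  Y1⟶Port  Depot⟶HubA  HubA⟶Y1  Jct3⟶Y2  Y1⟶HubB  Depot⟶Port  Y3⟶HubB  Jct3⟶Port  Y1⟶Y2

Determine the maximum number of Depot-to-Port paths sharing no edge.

Assign every edge capacity 1; by Menger, the answer equals the max flow.
Path Depot→Port (+1); total 1.
Path Depot→Y1→Port (+1); total 2.
Path Depot→HubB→Port (+1); total 3.
No residual Depot→Port path; max flow = 3.
Certifying cut of size 3: {Depot→Port, HubB→Port, Y1→Port}.

3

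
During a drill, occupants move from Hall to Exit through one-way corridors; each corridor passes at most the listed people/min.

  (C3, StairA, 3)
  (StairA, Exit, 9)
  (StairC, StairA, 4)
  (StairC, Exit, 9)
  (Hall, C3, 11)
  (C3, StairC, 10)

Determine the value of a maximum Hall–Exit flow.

Augment Hall→C3→StairC→Exit: bottleneck 9, flow now 9.
Augment Hall→C3→StairA→Exit: bottleneck 2, flow now 11.
No augmenting path remains; maximum flow = 11.
In the residual graph, reachable from Hall: {Hall}.
Min-cut edges: Hall→C3 (11); capacity 11 = 11.
This cut is saturated, so no flow can exceed 11.

11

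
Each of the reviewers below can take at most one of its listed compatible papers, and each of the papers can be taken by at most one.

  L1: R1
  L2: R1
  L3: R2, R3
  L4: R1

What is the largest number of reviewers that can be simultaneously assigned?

2

Unit-capacity flow: source→left, listed edges, right→sink; max matching = max flow.
Augmenting path L1→R1 (+1); matched 1.
Augmenting path L3→R2 (+1); matched 2.
No augmenting path remains; maximum matching = 2.
König certificate: {L3, R1} is a vertex cover of size 2 (every listed pair touches it), so no matching can be larger.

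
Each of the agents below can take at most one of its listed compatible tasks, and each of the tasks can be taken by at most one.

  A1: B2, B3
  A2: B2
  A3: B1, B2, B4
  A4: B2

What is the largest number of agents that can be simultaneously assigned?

3

Unit-capacity flow: source→left, listed edges, right→sink; max matching = max flow.
Augmenting path A1→B2 (+1); matched 1.
Augmenting path A3→B1 (+1); matched 2.
Augmenting path A2→B2→A1→B3 (+1); matched 3.
No augmenting path remains; maximum matching = 3.
König certificate: {A1, A3, B2} is a vertex cover of size 3 (every listed pair touches it), so no matching can be larger.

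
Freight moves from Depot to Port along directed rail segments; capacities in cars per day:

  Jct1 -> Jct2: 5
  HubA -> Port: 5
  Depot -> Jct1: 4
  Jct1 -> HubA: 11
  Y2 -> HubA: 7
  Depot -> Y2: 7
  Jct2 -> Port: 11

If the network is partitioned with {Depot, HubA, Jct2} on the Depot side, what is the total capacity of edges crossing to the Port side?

27

Edges leaving {Depot, HubA, Jct2}: Depot→Y2 (7), Depot→Jct1 (4), HubA→Port (5), Jct2→Port (11).
Cut capacity = 7 + 4 + 5 + 11 = 27.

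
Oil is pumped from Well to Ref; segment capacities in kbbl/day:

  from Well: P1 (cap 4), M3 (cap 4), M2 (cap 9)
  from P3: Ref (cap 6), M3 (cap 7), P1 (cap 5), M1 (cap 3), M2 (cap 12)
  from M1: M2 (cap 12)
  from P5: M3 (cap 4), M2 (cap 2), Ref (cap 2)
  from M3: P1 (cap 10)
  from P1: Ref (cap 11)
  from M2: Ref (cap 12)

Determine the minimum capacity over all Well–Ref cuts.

17

Augment Well→P1→Ref: bottleneck 4, flow now 4.
Augment Well→M2→Ref: bottleneck 9, flow now 13.
Augment Well→M3→P1→Ref: bottleneck 4, flow now 17.
No augmenting path remains; maximum flow = 17.
By max-flow min-cut, the minimum cut capacity equals the max flow.
In the residual graph, reachable from Well: {Well}.
Min-cut edges: Well→M3 (4), Well→P1 (4), Well→M2 (9); capacity 4 + 4 + 9 = 17.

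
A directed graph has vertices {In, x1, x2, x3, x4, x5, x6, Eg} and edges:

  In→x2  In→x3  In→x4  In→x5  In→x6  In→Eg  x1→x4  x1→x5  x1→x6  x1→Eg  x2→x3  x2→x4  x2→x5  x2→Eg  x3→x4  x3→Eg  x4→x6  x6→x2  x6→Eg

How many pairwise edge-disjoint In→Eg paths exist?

Assign every edge capacity 1; by Menger, the answer equals the max flow.
Path In→Eg (+1); total 1.
Path In→x2→Eg (+1); total 2.
Path In→x3→Eg (+1); total 3.
Path In→x6→Eg (+1); total 4.
No residual In→Eg path; max flow = 4.
Certifying cut of size 4: {In→Eg, x2→Eg, x3→Eg, x6→Eg}.

4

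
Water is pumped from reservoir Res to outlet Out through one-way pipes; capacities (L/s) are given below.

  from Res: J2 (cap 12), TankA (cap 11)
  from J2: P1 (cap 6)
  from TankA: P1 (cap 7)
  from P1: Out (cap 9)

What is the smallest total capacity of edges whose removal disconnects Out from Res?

9

Augment Res→J2→P1→Out: bottleneck 6, flow now 6.
Augment Res→TankA→P1→Out: bottleneck 3, flow now 9.
No augmenting path remains; maximum flow = 9.
By max-flow min-cut, the minimum cut capacity equals the max flow.
In the residual graph, reachable from Res: {Res, J2, TankA, P1}.
Min-cut edges: P1→Out (9); capacity 9 = 9.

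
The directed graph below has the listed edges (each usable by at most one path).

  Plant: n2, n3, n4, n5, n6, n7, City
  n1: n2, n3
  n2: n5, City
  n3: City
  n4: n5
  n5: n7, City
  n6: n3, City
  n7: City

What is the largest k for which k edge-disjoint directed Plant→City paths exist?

Assign every edge capacity 1; by Menger, the answer equals the max flow.
Path Plant→City (+1); total 1.
Path Plant→n2→City (+1); total 2.
Path Plant→n3→City (+1); total 3.
Path Plant→n5→City (+1); total 4.
Path Plant→n6→City (+1); total 5.
Path Plant→n7→City (+1); total 6.
No residual Plant→City path; max flow = 6.
Certifying cut of size 6: {Plant→City, Plant→n2, Plant→n3, Plant→n6, n5→City, n7→City}.

6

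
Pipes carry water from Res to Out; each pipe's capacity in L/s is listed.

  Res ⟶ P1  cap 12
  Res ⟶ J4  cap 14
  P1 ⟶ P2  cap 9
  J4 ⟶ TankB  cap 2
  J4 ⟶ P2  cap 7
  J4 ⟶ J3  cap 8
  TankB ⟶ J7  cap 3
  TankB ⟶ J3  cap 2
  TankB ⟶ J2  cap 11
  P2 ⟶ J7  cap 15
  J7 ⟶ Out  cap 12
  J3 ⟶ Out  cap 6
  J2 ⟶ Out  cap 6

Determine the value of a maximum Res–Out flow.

20

Augment Res→J4→J3→Out: bottleneck 6, flow now 6.
Augment Res→P1→P2→J7→Out: bottleneck 9, flow now 15.
Augment Res→J4→TankB→J7→Out: bottleneck 2, flow now 17.
Augment Res→J4→P2→J7→Out: bottleneck 1, flow now 18.
Augment Res→J4→P2→J7→TankB→J2→Out: bottleneck 2, flow now 20. (uses reverse residual edge)
No augmenting path remains; maximum flow = 20.
In the residual graph, reachable from Res: {Res, P1, J4, P2, J7, J3}.
Min-cut edges: J4→TankB (2), J7→Out (12), J3→Out (6); capacity 2 + 12 + 6 = 20.
This cut is saturated, so no flow can exceed 20.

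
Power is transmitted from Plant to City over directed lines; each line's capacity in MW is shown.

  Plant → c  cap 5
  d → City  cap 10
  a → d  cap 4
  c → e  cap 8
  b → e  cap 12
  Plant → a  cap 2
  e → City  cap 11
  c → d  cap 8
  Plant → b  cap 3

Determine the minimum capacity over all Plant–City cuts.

10

Augment Plant→a→d→City: bottleneck 2, flow now 2.
Augment Plant→b→e→City: bottleneck 3, flow now 5.
Augment Plant→c→d→City: bottleneck 5, flow now 10.
No augmenting path remains; maximum flow = 10.
By max-flow min-cut, the minimum cut capacity equals the max flow.
In the residual graph, reachable from Plant: {Plant}.
Min-cut edges: Plant→a (2), Plant→b (3), Plant→c (5); capacity 2 + 3 + 5 = 10.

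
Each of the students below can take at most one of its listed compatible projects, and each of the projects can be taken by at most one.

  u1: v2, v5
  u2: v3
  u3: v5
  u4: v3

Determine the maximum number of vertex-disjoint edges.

3

Unit-capacity flow: source→left, listed edges, right→sink; max matching = max flow.
Augmenting path u1→v2 (+1); matched 1.
Augmenting path u2→v3 (+1); matched 2.
Augmenting path u3→v5 (+1); matched 3.
No augmenting path remains; maximum matching = 3.
König certificate: {u1, u3, v3} is a vertex cover of size 3 (every listed pair touches it), so no matching can be larger.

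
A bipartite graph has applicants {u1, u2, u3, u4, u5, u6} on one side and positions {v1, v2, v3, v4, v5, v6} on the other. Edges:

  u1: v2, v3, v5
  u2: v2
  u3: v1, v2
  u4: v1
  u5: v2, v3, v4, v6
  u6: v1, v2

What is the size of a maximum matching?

Unit-capacity flow: source→left, listed edges, right→sink; max matching = max flow.
Augmenting path u1→v2 (+1); matched 1.
Augmenting path u3→v1 (+1); matched 2.
Augmenting path u5→v3 (+1); matched 3.
Augmenting path u2→v2→u1→v5 (+1); matched 4.
No augmenting path remains; maximum matching = 4.
König certificate: {u1, u5, v1, v2} is a vertex cover of size 4 (every listed pair touches it), so no matching can be larger.

4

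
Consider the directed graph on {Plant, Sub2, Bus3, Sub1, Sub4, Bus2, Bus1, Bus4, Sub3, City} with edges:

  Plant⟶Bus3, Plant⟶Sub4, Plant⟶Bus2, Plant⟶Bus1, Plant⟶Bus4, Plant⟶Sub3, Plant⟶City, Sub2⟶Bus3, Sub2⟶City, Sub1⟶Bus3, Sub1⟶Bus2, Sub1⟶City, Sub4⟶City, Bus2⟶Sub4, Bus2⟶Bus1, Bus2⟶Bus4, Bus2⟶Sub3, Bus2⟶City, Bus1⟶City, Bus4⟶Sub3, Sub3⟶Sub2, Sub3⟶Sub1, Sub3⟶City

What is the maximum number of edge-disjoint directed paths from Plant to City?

6

Assign every edge capacity 1; by Menger, the answer equals the max flow.
Path Plant→City (+1); total 1.
Path Plant→Sub4→City (+1); total 2.
Path Plant→Bus2→City (+1); total 3.
Path Plant→Bus1→City (+1); total 4.
Path Plant→Sub3→City (+1); total 5.
Path Plant→Bus4→Sub3→Sub2→City (+1); total 6.
No residual Plant→City path; max flow = 6.
Certifying cut of size 6: {Plant→Bus1, Plant→Bus2, Plant→Bus4, Plant→City, Plant→Sub3, Plant→Sub4}.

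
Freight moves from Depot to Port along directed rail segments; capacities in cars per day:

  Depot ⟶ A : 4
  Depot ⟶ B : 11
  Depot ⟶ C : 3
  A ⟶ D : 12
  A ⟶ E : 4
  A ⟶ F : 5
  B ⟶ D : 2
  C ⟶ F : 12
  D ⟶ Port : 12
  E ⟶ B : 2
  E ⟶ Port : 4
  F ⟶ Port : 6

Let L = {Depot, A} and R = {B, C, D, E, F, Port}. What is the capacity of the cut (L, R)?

Edges leaving {Depot, A}: Depot→B (11), Depot→C (3), A→D (12), A→E (4), A→F (5).
Cut capacity = 11 + 3 + 12 + 4 + 5 = 35.

35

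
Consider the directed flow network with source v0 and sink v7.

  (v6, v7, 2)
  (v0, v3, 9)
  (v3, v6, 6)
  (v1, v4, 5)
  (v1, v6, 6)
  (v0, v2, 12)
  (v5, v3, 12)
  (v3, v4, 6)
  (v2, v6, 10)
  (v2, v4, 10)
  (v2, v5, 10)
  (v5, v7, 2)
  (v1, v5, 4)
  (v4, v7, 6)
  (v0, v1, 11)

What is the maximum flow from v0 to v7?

Augment v0→v1→v4→v7: bottleneck 5, flow now 5.
Augment v0→v1→v5→v7: bottleneck 2, flow now 7.
Augment v0→v1→v6→v7: bottleneck 2, flow now 9.
Augment v0→v2→v4→v7: bottleneck 1, flow now 10.
No augmenting path remains; maximum flow = 10.
In the residual graph, reachable from v0: {v0, v1, v2, v3, v4, v5, v6}.
Min-cut edges: v4→v7 (6), v5→v7 (2), v6→v7 (2); capacity 6 + 2 + 2 = 10.
This cut is saturated, so no flow can exceed 10.

10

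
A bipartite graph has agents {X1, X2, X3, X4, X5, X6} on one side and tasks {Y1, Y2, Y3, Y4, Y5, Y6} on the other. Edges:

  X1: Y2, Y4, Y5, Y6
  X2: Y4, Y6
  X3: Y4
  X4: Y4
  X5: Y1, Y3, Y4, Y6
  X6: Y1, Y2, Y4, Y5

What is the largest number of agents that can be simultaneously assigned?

5

Unit-capacity flow: source→left, listed edges, right→sink; max matching = max flow.
Augmenting path X1→Y2 (+1); matched 1.
Augmenting path X2→Y4 (+1); matched 2.
Augmenting path X5→Y1 (+1); matched 3.
Augmenting path X6→Y5 (+1); matched 4.
Augmenting path X3→Y4→X2→Y6 (+1); matched 5.
No augmenting path remains; maximum matching = 5.
König certificate: {X1, X2, X5, X6, Y4} is a vertex cover of size 5 (every listed pair touches it), so no matching can be larger.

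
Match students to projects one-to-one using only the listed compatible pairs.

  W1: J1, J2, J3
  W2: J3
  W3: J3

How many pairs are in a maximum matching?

Unit-capacity flow: source→left, listed edges, right→sink; max matching = max flow.
Augmenting path W1→J1 (+1); matched 1.
Augmenting path W2→J3 (+1); matched 2.
No augmenting path remains; maximum matching = 2.
König certificate: {W1, J3} is a vertex cover of size 2 (every listed pair touches it), so no matching can be larger.

2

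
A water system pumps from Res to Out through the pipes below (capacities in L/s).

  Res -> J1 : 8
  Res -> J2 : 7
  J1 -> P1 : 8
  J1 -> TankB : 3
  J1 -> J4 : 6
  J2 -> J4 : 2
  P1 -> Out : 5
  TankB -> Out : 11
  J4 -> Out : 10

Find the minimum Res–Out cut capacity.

10

Augment Res→J1→P1→Out: bottleneck 5, flow now 5.
Augment Res→J1→TankB→Out: bottleneck 3, flow now 8.
Augment Res→J2→J4→Out: bottleneck 2, flow now 10.
No augmenting path remains; maximum flow = 10.
By max-flow min-cut, the minimum cut capacity equals the max flow.
In the residual graph, reachable from Res: {Res, J2}.
Min-cut edges: Res→J1 (8), J2→J4 (2); capacity 8 + 2 = 10.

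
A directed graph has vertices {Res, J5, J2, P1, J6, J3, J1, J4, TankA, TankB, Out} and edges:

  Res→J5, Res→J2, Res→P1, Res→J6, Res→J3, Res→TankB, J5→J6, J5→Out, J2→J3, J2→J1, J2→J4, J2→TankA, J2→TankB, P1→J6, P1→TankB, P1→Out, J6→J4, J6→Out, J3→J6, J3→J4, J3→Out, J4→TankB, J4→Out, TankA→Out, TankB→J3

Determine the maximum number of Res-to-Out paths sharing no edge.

6

Assign every edge capacity 1; by Menger, the answer equals the max flow.
Augment Res→J5→Out (+1); total 1.
Augment Res→P1→Out (+1); total 2.
Augment Res→J6→Out (+1); total 3.
Augment Res→J3→Out (+1); total 4.
Augment Res→J2→J4→Out (+1); total 5.
Augment Res→TankB→J3→J4→J2→TankA→Out (+1); total 6. (traverses J2→J4 backwards in the residual graph, cancelling flow on it)
After the cancellation the 6 edge-disjoint paths are: Res→J5→Out; Res→J2→TankA→Out; Res→P1→Out; Res→J6→Out; Res→J3→J4→Out; Res→TankB→J3→Out.
No residual Res→Out path; max flow = 6.
Certifying cut of size 6: {Res→J2, Res→J3, Res→J5, Res→J6, Res→P1, Res→TankB}.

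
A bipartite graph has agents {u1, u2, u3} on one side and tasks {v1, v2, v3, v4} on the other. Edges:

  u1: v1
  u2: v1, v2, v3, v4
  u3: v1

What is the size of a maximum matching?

2

Unit-capacity flow: source→left, listed edges, right→sink; max matching = max flow.
Augmenting path u1→v1 (+1); matched 1.
Augmenting path u2→v2 (+1); matched 2.
No augmenting path remains; maximum matching = 2.
König certificate: {u2, v1} is a vertex cover of size 2 (every listed pair touches it), so no matching can be larger.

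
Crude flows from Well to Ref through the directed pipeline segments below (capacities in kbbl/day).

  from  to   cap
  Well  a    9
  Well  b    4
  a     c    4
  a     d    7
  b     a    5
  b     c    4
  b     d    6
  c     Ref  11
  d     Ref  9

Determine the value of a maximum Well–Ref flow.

13

Augment Well→a→c→Ref: bottleneck 4, flow now 4.
Augment Well→a→d→Ref: bottleneck 5, flow now 9.
Augment Well→b→c→Ref: bottleneck 4, flow now 13.
No augmenting path remains; maximum flow = 13.
In the residual graph, reachable from Well: {Well}.
Min-cut edges: Well→a (9), Well→b (4); capacity 9 + 4 = 13.
This cut is saturated, so no flow can exceed 13.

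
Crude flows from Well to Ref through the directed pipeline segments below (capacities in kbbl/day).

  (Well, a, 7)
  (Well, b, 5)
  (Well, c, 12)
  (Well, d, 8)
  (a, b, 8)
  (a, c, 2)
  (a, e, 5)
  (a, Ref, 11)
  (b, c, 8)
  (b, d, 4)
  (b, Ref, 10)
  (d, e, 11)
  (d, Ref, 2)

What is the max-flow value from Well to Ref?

Augment Well→a→Ref: bottleneck 7, flow now 7.
Augment Well→b→Ref: bottleneck 5, flow now 12.
Augment Well→d→Ref: bottleneck 2, flow now 14.
No augmenting path remains; maximum flow = 14.
In the residual graph, reachable from Well: {Well, c, d, e}.
Min-cut edges: Well→a (7), Well→b (5), d→Ref (2); capacity 7 + 5 + 2 = 14.
This cut is saturated, so no flow can exceed 14.

14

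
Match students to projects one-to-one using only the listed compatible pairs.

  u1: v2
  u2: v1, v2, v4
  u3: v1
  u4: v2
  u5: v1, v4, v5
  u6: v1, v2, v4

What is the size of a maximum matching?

4

Unit-capacity flow: source→left, listed edges, right→sink; max matching = max flow.
Augmenting path u1→v2 (+1); matched 1.
Augmenting path u2→v1 (+1); matched 2.
Augmenting path u5→v4 (+1); matched 3.
Augmenting path u6→v4→u5→v5 (+1); matched 4.
No augmenting path remains; maximum matching = 4.
König certificate: {u5, v1, v2, v4} is a vertex cover of size 4 (every listed pair touches it), so no matching can be larger.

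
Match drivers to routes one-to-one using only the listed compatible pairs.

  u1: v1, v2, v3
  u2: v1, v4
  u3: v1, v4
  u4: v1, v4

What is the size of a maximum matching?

Unit-capacity flow: source→left, listed edges, right→sink; max matching = max flow.
Augmenting path u1→v1 (+1); matched 1.
Augmenting path u2→v4 (+1); matched 2.
Augmenting path u3→v1→u1→v2 (+1); matched 3.
No augmenting path remains; maximum matching = 3.
König certificate: {u1, v1, v4} is a vertex cover of size 3 (every listed pair touches it), so no matching can be larger.

3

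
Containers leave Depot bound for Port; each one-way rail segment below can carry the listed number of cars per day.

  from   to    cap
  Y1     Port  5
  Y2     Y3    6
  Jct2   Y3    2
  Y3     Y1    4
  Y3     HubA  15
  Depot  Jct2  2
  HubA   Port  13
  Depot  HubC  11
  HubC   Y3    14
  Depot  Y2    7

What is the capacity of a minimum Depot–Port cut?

17

Augment Depot→Y2→Y3→HubA→Port: bottleneck 6, flow now 6.
Augment Depot→Jct2→Y3→HubA→Port: bottleneck 2, flow now 8.
Augment Depot→HubC→Y3→HubA→Port: bottleneck 5, flow now 13.
Augment Depot→HubC→Y3→Y1→Port: bottleneck 4, flow now 17.
No augmenting path remains; maximum flow = 17.
By max-flow min-cut, the minimum cut capacity equals the max flow.
In the residual graph, reachable from Depot: {Depot, Y2, Jct2, HubC, Y3, HubA}.
Min-cut edges: Y3→Y1 (4), HubA→Port (13); capacity 4 + 13 = 17.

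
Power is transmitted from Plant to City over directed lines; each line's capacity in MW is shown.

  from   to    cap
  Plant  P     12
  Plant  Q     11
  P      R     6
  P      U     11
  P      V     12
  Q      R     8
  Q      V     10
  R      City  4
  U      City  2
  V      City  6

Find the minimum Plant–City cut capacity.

Augment Plant→P→R→City: bottleneck 4, flow now 4.
Augment Plant→P→U→City: bottleneck 2, flow now 6.
Augment Plant→P→V→City: bottleneck 6, flow now 12.
No augmenting path remains; maximum flow = 12.
By max-flow min-cut, the minimum cut capacity equals the max flow.
In the residual graph, reachable from Plant: {Plant, P, Q, R, U, V}.
Min-cut edges: R→City (4), U→City (2), V→City (6); capacity 4 + 2 + 6 = 12.

12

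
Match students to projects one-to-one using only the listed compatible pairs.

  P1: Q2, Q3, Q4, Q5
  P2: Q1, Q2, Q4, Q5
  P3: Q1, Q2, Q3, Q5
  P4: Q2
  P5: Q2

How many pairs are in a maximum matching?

4

Unit-capacity flow: source→left, listed edges, right→sink; max matching = max flow.
Augmenting path P1→Q2 (+1); matched 1.
Augmenting path P2→Q1 (+1); matched 2.
Augmenting path P3→Q3 (+1); matched 3.
Augmenting path P4→Q2→P1→Q4 (+1); matched 4.
No augmenting path remains; maximum matching = 4.
König certificate: {P1, P2, P3, Q2} is a vertex cover of size 4 (every listed pair touches it), so no matching can be larger.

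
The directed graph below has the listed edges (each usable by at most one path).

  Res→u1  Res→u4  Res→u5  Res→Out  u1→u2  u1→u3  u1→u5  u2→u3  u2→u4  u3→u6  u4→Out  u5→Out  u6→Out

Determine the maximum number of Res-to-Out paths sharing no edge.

Assign every edge capacity 1; by Menger, the answer equals the max flow.
Path Res→Out (+1); total 1.
Path Res→u4→Out (+1); total 2.
Path Res→u5→Out (+1); total 3.
Path Res→u1→u3→u6→Out (+1); total 4.
No residual Res→Out path; max flow = 4.
Certifying cut of size 4: {Res→Out, Res→u1, Res→u4, Res→u5}.

4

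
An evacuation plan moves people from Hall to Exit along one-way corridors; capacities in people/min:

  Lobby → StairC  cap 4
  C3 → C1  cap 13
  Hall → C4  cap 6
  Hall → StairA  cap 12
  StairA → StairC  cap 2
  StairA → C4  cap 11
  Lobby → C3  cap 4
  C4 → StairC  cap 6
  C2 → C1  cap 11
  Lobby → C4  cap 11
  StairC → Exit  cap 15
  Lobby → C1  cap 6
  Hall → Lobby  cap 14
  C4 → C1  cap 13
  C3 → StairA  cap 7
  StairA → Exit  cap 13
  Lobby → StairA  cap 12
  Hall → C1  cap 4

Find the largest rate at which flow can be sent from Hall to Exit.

Augment Hall→StairA→Exit: bottleneck 12, flow now 12.
Augment Hall→Lobby→StairA→Exit: bottleneck 1, flow now 13.
Augment Hall→Lobby→StairC→Exit: bottleneck 4, flow now 17.
Augment Hall→C4→StairC→Exit: bottleneck 6, flow now 23.
Augment Hall→Lobby→StairA→StairC→Exit: bottleneck 2, flow now 25.
No augmenting path remains; maximum flow = 25.
In the residual graph, reachable from Hall: {Hall, Lobby, C3, StairA, C4, C1}.
Min-cut edges: Lobby→StairC (4), StairA→StairC (2), StairA→Exit (13), C4→StairC (6); capacity 4 + 2 + 13 + 6 = 25.
This cut is saturated, so no flow can exceed 25.

25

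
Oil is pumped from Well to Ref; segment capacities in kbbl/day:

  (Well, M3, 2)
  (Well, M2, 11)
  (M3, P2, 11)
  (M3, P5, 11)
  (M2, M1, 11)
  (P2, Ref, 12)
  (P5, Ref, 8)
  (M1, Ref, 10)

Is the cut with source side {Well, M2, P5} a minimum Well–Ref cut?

No — its capacity is 21, but the minimum cut has capacity 12.

Given cut capacity: 2 + 11 + 8 = 21.
Augment Well→M3→P2→Ref: bottleneck 2, flow now 2.
Augment Well→M2→M1→Ref: bottleneck 10, flow now 12.
No augmenting path remains; maximum flow = 12.
In the residual graph, reachable from Well: {Well, M2, M1}.
Min-cut edges: Well→M3 (2), M1→Ref (10); capacity 2 + 10 = 12.
Cut capacity 21 exceeds the max flow 12, so it is not minimum.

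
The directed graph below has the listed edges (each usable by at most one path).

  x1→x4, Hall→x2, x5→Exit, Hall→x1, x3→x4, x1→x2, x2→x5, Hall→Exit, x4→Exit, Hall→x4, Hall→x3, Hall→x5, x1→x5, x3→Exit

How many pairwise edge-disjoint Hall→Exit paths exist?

4

Assign every edge capacity 1; by Menger, the answer equals the max flow.
Path Hall→Exit (+1); total 1.
Path Hall→x3→Exit (+1); total 2.
Path Hall→x4→Exit (+1); total 3.
Path Hall→x5→Exit (+1); total 4.
No residual Hall→Exit path; max flow = 4.
Certifying cut of size 4: {Hall→Exit, Hall→x3, x4→Exit, x5→Exit}.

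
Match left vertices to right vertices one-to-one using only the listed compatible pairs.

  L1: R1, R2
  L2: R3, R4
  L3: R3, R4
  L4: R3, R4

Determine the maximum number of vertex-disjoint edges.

Unit-capacity flow: source→left, listed edges, right→sink; max matching = max flow.
Augmenting path L1→R1 (+1); matched 1.
Augmenting path L2→R3 (+1); matched 2.
Augmenting path L3→R4 (+1); matched 3.
No augmenting path remains; maximum matching = 3.
König certificate: {L1, R3, R4} is a vertex cover of size 3 (every listed pair touches it), so no matching can be larger.

3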